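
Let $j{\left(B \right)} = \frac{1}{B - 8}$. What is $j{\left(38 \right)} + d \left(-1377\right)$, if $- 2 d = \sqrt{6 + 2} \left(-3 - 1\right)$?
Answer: $\frac{1}{30} - 5508 \sqrt{2} \approx -7789.5$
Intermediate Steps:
$d = 4 \sqrt{2}$ ($d = - \frac{\sqrt{6 + 2} \left(-3 - 1\right)}{2} = - \frac{\sqrt{8} \left(-4\right)}{2} = - \frac{2 \sqrt{2} \left(-4\right)}{2} = - \frac{\left(-8\right) \sqrt{2}}{2} = 4 \sqrt{2} \approx 5.6569$)
$j{\left(B \right)} = \frac{1}{-8 + B}$
$j{\left(38 \right)} + d \left(-1377\right) = \frac{1}{-8 + 38} + 4 \sqrt{2} \left(-1377\right) = \frac{1}{30} - 5508 \sqrt{2}$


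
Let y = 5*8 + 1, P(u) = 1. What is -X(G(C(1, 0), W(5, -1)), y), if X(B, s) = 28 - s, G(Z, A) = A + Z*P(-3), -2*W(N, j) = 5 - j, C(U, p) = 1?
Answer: 13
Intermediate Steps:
W(N, j) = -5/2 + j/2 (W(N, j) = -(5 - j)/2 = -5/2 + j/2)
G(Z, A) = A + Z (G(Z, A) = A + Z*1 = A + Z)
y = 41 (y = 40 + 1 = 41)
-X(G(C(1, 0), W(5, -1)), y) = -(28 - 1*41) = -(28 - 41) = -1*(-13) = 13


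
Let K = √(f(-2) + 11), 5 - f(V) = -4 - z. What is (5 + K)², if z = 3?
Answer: (5 + √23)² ≈ 95.958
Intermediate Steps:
f(V) = 12 (f(V) = 5 - (-4 - 1*3) = 5 - (-4 - 3) = 5 - 1*(-7) = 5 + 7 = 12)
K = √23 (K = √(12 + 11) = √23 ≈ 4.7958)
(5 + K)² = (5 + √23)²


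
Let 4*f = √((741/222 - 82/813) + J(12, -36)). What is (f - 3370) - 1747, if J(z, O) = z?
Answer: -5117 + √55149723294/240648 ≈ -5116.0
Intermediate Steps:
f = √55149723294/240648 (f = √((741/222 - 82/813) + 12)/4 = √((741*(1/222) - 82*1/813) + 12)/4 = √((247/74 - 82/813) + 12)/4 = √(194743/60162 + 12)/4 = √(916687/60162)/4 = (√55149723294/60162)/4 = √55149723294/240648 ≈ 0.97586)
(f - 3370) - 1747 = (√55149723294/240648 - 3370) - 1747 = (-3370 + √55149723294/240648) - 1747 = -5117 + √55149723294/240648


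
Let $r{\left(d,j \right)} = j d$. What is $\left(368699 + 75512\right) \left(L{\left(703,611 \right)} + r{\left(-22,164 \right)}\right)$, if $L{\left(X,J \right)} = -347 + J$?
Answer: $-1485441584$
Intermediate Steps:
$r{\left(d,j \right)} = d j$
$\left(368699 + 75512\right) \left(L{\left(703,611 \right)} + r{\left(-22,164 \right)}\right) = \left(368699 + 75512\right) \left(\left(-347 + 611\right) - 3608\right) = 444211 \left(264 - 3608\right) = 444211 \left(-3344\right) = -1485441584$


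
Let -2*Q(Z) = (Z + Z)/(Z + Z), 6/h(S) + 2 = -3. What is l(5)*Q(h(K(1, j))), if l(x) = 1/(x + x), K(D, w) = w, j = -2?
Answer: -1/20 ≈ -0.050000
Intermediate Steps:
h(S) = -6/5 (h(S) = 6/(-2 - 3) = 6/(-5) = 6*(-1/5) = -6/5)
Q(Z) = -1/2 (Q(Z) = -(Z + Z)/(2*(Z + Z)) = -2*Z/(2*(2*Z)) = -2*Z*1/(2*Z)/2 = -1/2*1 = -1/2)
l(x) = 1/(2*x)
l(5)*Q(h(K(1, j))) = ((1/2)/5)*(-1/2) = ((1/2)*(1/5))*(-1/2) = (1/10)*(-1/2) = -1/20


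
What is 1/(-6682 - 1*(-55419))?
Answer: 1/48737 ≈ 2.0518e-5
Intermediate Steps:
1/(-6682 - 1*(-55419)) = 1/(-6682 + 55419) = 1/48737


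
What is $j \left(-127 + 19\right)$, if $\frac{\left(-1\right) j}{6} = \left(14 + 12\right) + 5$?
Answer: $20088$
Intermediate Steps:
$j = -186$ ($j = - 6 \left(\left(14 + 12\right) + 5\right) = - 6 \left(26 + 5\right) = \left(-6\right) 31 = -186$)
$j \left(-127 + 19\right) = - 186 \left(-127 + 19\right) = \left(-186\right) \left(-108\right) = 20088$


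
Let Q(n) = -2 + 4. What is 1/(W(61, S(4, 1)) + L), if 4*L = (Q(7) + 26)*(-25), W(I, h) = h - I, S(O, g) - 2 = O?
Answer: -1/230 ≈ -0.0043478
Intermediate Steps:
Q(n) = 2
S(O, g) = 2 + O
L = -175 (L = ((2 + 26)*(-25))/4 = (28*(-25))/4 = (1/4)*(-700) = -175)
1/(W(61, S(4, 1)) + L) = 1/(((2 + 4) - 1*61) - 175) = 1/((6 - 61) - 175) = 1/(-55 - 175) = 1/(-230) = -1/230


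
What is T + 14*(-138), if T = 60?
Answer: -1872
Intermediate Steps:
T + 14*(-138) = 60 + 14*(-138) = 60 - 1932 = -1872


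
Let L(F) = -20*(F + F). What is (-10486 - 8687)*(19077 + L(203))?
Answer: -210078561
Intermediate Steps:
L(F) = -40*F
(-10486 - 8687)*(19077 + L(203)) = (-10486 - 8687)*(19077 - 40*203) = -19173*(19077 - 8120) = -19173*10957 = -210078561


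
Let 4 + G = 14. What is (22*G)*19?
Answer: 4180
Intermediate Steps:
G = 10 (G = -4 + 14 = 10)
(22*G)*19 = (22*10)*19 = 220*19 = 4180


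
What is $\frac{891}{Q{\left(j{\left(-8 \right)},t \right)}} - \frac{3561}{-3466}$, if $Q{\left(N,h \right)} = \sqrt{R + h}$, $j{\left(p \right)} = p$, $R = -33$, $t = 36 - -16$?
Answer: $\frac{3561}{3466} + \frac{891 \sqrt{19}}{19} \approx 205.44$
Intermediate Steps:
$t = 52$ ($t = 36 + 16 = 52$)
$Q{\left(N,h \right)} = \sqrt{-33 + h}$
$\frac{891}{Q{\left(j{\left(-8 \right)},t \right)}} - \frac{3561}{-3466} = \frac{891}{\sqrt{-33 + 52}} - \frac{3561}{-3466} = \frac{891}{\sqrt{19}} - - \frac{3561}{3466} = 891 \frac{\sqrt{19}}{19} + \frac{3561}{3466} = \frac{891 \sqrt{19}}{19} + \frac{3561}{3466} = \frac{3561}{3466} + \frac{891 \sqrt{19}}{19}$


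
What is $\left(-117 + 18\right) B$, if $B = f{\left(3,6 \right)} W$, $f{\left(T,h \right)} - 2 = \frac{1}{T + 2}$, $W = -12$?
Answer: $\frac{13068}{5} \approx 2613.6$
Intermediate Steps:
$f{\left(T,h \right)} = 2 + \frac{1}{2 + T}$ ($f{\left(T,h \right)} = 2 + \frac{1}{T + 2} = 2 + \frac{1}{2 + T}$)
$B = - \frac{132}{5}$ ($B = \frac{5 + 2 \cdot 3}{2 + 3} \left(-12\right) = \frac{5 + 6}{5} \left(-12\right) = \frac{1}{5} \cdot 11 \left(-12\right) = \frac{11}{5} \left(-12\right) = - \frac{132}{5} \approx -26.4$)
$\left(-117 + 18\right) B = \left(-117 + 18\right) \left(- \frac{132}{5}\right) = \left(-99\right) \left(- \frac{132}{5}\right) = \frac{13068}{5}$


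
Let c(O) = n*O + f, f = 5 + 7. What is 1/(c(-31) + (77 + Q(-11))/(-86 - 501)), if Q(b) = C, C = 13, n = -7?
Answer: 587/134333 ≈ 0.0043697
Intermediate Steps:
f = 12
Q(b) = 13
c(O) = 12 - 7*O (c(O) = -7*O + 12 = 12 - 7*O)
1/(c(-31) + (77 + Q(-11))/(-86 - 501)) = 1/((12 - 7*(-31)) + (77 + 13)/(-86 - 501)) = 1/((12 + 217) + 90/(-587)) = 1/(229 + 90*(-1/587)) = 1/(229 - 90/587) = 1/(134333/587) = 587/134333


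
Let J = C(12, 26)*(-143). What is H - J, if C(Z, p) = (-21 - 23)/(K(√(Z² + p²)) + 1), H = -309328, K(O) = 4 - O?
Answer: -49176860/159 + 12584*√205/795 ≈ -3.0906e+5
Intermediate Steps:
C(Z, p) = -44/(5 - √(Z² + p²)) (C(Z, p) = (-21 - 23)/((4 - √(Z² + p²)) + 1) = -44/(5 - √(Z² + p²)))
J = -6292/(-5 + 2*√205) (J = (44/(-5 + √(12² + 26²)))*(-143) = (44/(-5 + √(144 + 676)))*(-143) = (44/(-5 + √820))*(-143) = (44/(-5 + 2*√205))*(-143) = -6292/(-5 + 2*√205) ≈ -266.21)
H - J = -309328 - (-6292/159 - 12584*√205/795) = -309328 + (6292/159 + 12584*√205/795) = -49176860/159 + 12584*√205/795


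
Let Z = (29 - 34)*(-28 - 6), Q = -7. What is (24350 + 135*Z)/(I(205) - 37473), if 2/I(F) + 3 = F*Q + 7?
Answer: -13537260/10724773 ≈ -1.2622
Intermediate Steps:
Z = 170 (Z = -5*(-34) = 170)
I(F) = 2/(4 - 7*F) (I(F) = 2/(-3 + (F*(-7) + 7)) = 2/(-3 + (-7*F + 7)) = 2/(-3 + (7 - 7*F)) = 2/(4 - 7*F))
(24350 + 135*Z)/(I(205) - 37473) = (24350 + 135*170)/(2/(4 - 7*205) - 37473) = (24350 + 22950)/(2/(4 - 1435) - 37473) = 47300/(2/(-1431) - 37473) = 47300/(2*(-1/1431) - 37473) = 47300/(-2/1431 - 37473) = 47300/(-53623865/1431) = 47300*(-1431/53623865) = -13537260/10724773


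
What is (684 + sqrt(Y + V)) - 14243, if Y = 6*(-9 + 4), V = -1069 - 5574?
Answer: -13559 + I*sqrt(6673) ≈ -13559.0 + 81.688*I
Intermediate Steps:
V = -6643
Y = -30 (Y = 6*(-5) = -30)
(684 + sqrt(Y + V)) - 14243 = (684 + sqrt(-30 - 6643)) - 14243 = (684 + sqrt(-6673)) - 14243 = (684 + I*sqrt(6673)) - 14243 = -13559 + I*sqrt(6673)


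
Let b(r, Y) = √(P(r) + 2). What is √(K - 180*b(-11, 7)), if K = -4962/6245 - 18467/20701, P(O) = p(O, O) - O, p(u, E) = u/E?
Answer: √(-28188337079587865 - 3008292363411304500*√14)/129277745 ≈ 25.984*I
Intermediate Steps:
P(O) = 1 - O (P(O) = O/O - O = 1 - O)
b(r, Y) = √(3 - r) (b(r, Y) = √((1 - r) + 2) = √(3 - r))
K = -218044777/129277745 (K = -4962*1/6245 - 18467*1/20701 = -4962/6245 - 18467/20701 = -218044777/129277745 ≈ -1.6866)
√(K - 180*b(-11, 7)) = √(-218044777/129277745 - 180*√(3 - 1*(-11))) = √(-218044777/129277745 - 180*√(3 + 11)) = √(-218044777/129277745 - 180*√14)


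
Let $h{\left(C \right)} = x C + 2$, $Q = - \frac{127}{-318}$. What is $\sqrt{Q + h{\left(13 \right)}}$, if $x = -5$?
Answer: $\frac{i \sqrt{6330426}}{318} \approx 7.9121 i$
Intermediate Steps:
$Q = \frac{127}{318}$ ($Q = \left(-127\right) \left(- \frac{1}{318}\right) = \frac{127}{318} \approx 0.39937$)
$h{\left(C \right)} = 2 - 5 C$ ($h{\left(C \right)} = - 5 C + 2 = 2 - 5 C$)
$\sqrt{Q + h{\left(13 \right)}} = \sqrt{\frac{127}{318} + \left(2 - 65\right)} = \sqrt{\frac{127}{318} - 63} = \sqrt{- \frac{19907}{318}} = \frac{i \sqrt{6330426}}{318}$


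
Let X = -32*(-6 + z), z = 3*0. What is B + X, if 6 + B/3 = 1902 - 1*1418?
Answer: 1626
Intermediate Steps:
z = 0
X = 192 (X = -32*(-6 + 0) = -32*(-6) = 192)
B = 1434 (B = -18 + 3*(1902 - 1*1418) = -18 + 3*(1902 - 1418) = -18 + 3*484 = -18 + 1452 = 1434)
B + X = 1434 + 192 = 1626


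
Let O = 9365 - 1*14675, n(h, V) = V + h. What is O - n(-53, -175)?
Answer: -5082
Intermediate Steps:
O = -5310 (O = 9365 - 14675 = -5310)
O - n(-53, -175) = -5310 - (-175 - 53) = -5310 - 1*(-228) = -5310 + 228 = -5082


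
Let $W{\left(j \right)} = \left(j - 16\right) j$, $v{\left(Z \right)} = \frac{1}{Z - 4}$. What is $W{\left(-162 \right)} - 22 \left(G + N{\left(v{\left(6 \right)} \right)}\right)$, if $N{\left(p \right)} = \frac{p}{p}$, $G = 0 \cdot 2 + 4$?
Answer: $28726$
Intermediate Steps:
$v{\left(Z \right)} = \frac{1}{-4 + Z}$
$W{\left(j \right)} = j \left(-16 + j\right)$ ($W{\left(j \right)} = \left(-16 + j\right) j = j \left(-16 + j\right)$)
$G = 4$ ($G = 0 + 4 = 4$)
$N{\left(p \right)} = 1$
$W{\left(-162 \right)} - 22 \left(G + N{\left(v{\left(6 \right)} \right)}\right) = - 162 \left(-16 - 162\right) - 22 \left(4 + 1\right) = \left(-162\right) \left(-178\right) - 110 = 28836 - 110 = 28726$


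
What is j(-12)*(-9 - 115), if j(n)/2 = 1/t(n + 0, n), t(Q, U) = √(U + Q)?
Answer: 62*I*√6/3 ≈ 50.623*I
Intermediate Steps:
t(Q, U) = √(Q + U)
j(n) = √2/√n (j(n) = 2/(√((n + 0) + n)) = 2/(√(n + n)) = 2/(√(2*n)) = 2/((√2*√n)) = 2*(√2/(2*√n)) = √2/√n)
j(-12)*(-9 - 115) = (√2/√(-12))*(-9 - 115) = (√2*(-I*√3/6))*(-124) = -I*√6/6*(-124) = 62*I*√6/3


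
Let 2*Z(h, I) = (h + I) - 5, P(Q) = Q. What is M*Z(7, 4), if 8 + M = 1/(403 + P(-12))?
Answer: -9381/391 ≈ -23.992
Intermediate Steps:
Z(h, I) = -5/2 + I/2 + h/2 (Z(h, I) = ((h + I) - 5)/2 = ((I + h) - 5)/2 = (-5 + I + h)/2 = -5/2 + I/2 + h/2)
M = -3127/391 (M = -8 + 1/(403 - 12) = -8 + 1/391 = -3127/391 ≈ -7.9974)
M*Z(7, 4) = -3127*(-5/2 + (½)*4 + (½)*7)/391 = -3127*(-5/2 + 2 + 7/2)/391 = -3127/391*3 = -9381/391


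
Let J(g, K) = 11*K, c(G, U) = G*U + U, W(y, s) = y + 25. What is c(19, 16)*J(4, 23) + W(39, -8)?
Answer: 81024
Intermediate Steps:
W(y, s) = 25 + y
c(G, U) = U + G*U
c(19, 16)*J(4, 23) + W(39, -8) = (16*(1 + 19))*(11*23) + (25 + 39) = (16*20)*253 + 64 = 320*253 + 64 = 80960 + 64 = 81024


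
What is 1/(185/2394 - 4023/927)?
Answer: -246582/1051063 ≈ -0.23460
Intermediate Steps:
1/(185/2394 - 4023/927) = 1/(185*(1/2394) - 4023*1/927) = 1/(185/2394 - 447/103) = 1/(-1051063/246582) = -246582/1051063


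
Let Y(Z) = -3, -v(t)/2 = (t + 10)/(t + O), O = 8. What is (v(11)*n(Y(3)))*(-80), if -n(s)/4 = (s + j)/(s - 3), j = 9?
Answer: 13440/19 ≈ 707.37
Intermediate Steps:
v(t) = -2*(10 + t)/(8 + t) (v(t) = -2*(t + 10)/(t + 8) = -2*(10 + t)/(8 + t))
n(s) = -4*(9 + s)/(-3 + s) (n(s) = -4*(s + 9)/(s - 3) = -4*(9 + s)/(-3 + s))
(v(11)*n(Y(3)))*(-80) = ((2*(-10 - 1*11)/(8 + 11))*(4*(-9 - 1*(-3))/(-3 - 3)))*(-80) = ((2*(-10 - 11)/19)*(4*(-9 + 3)/(-6)))*(-80) = ((2*(1/19)*(-21))*(4*(-1/6)*(-6)))*(-80) = -42/19*4*(-80) = -168/19*(-80) = 13440/19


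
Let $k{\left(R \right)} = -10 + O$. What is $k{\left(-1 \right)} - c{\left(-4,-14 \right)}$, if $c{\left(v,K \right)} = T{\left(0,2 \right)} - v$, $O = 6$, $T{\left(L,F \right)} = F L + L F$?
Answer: $-8$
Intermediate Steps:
$T{\left(L,F \right)} = 2 F L$ ($T{\left(L,F \right)} = F L + F L = 2 F L$)
$c{\left(v,K \right)} = - v$ ($c{\left(v,K \right)} = 2 \cdot 2 \cdot 0 - v = 0 - v = - v$)
$k{\left(R \right)} = -4$ ($k{\left(R \right)} = -10 + 6 = -4$)
$k{\left(-1 \right)} - c{\left(-4,-14 \right)} = -4 - \left(-1\right) \left(-4\right) = -4 - 4 = -8$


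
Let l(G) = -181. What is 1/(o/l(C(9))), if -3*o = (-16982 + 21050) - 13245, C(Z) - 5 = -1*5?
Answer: -181/3059 ≈ -0.059170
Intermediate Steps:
C(Z) = 0 (C(Z) = 5 - 1*5 = 5 - 5 = 0)
o = 3059 (o = -((-16982 + 21050) - 13245)/3 = -(4068 - 13245)/3 = -⅓*(-9177) = 3059)
1/(o/l(C(9))) = 1/(3059/(-181)) = 1/(3059*(-1/181)) = 1/(-3059/181) = -181/3059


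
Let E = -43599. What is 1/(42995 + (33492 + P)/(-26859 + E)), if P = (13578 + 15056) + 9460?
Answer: 11743/504878354 ≈ 2.3259e-5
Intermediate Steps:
P = 38094 (P = 28634 + 9460 = 38094)
1/(42995 + (33492 + P)/(-26859 + E)) = 1/(42995 + (33492 + 38094)/(-26859 - 43599)) = 1/(42995 + 71586/(-70458)) = 1/(42995 + 71586*(-1/70458)) = 1/(42995 - 11931/11743) = 1/(504878354/11743) = 11743/504878354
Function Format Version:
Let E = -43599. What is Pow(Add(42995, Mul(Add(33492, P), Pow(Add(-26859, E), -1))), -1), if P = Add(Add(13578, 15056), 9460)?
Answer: Rational(11743, 504878354) ≈ 2.3259e-5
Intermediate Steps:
P = 38094 (P = Add(28634, 9460) = 38094)
Pow(Add(42995, Mul(Add(33492, P), Pow(Add(-26859, E), -1))), -1) = Pow(Add(42995, Mul(Add(33492, 38094), Pow(Add(-26859, -43599), -1))), -1) = Pow(Add(42995, Mul(71586, Pow(-70458, -1))), -1) = Pow(Add(42995, Mul(71586, Rational(-1, 70458))), -1) = Pow(Add(42995, Rational(-11931, 11743)), -1) = Pow(Rational(504878354, 11743), -1) = Rational(11743, 504878354)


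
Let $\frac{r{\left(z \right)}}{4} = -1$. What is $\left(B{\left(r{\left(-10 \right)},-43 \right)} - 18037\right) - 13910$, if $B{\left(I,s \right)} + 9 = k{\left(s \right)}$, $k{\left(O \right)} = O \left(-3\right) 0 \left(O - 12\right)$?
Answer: $-31956$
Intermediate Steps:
$r{\left(z \right)} = -4$ ($r{\left(z \right)} = 4 \left(-1\right) = -4$)
$k{\left(O \right)} = 0$ ($k{\left(O \right)} = - 3 O 0 \left(-12 + O\right) = 0 \left(-12 + O\right) = 0$)
$B{\left(I,s \right)} = -9$ ($B{\left(I,s \right)} = -9 + 0 = -9$)
$\left(B{\left(r{\left(-10 \right)},-43 \right)} - 18037\right) - 13910 = \left(-9 - 18037\right) - 13910 = -18046 - 13910 = -31956$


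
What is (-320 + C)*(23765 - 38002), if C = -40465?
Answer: 580656045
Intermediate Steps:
(-320 + C)*(23765 - 38002) = (-320 - 40465)*(23765 - 38002) = -40785*(-14237) = 580656045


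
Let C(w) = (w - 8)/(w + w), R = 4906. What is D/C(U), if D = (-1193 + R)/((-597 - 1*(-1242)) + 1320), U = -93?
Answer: 230206/66155 ≈ 3.4798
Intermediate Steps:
D = 3713/1965 (D = (-1193 + 4906)/((-597 - 1*(-1242)) + 1320) = 3713/((-597 + 1242) + 1320) = 3713/(645 + 1320) = 3713/1965 ≈ 1.8896)
C(w) = (-8 + w)/(2*w) (C(w) = (-8 + w)/((2*w)) = (-8 + w)*(1/(2*w)) = (-8 + w)/(2*w))
D/C(U) = 3713/(1965*(((½)*(-8 - 93)/(-93)))) = 3713/(1965*(((½)*(-1/93)*(-101)))) = 3713/(1965*(101/186)) = (3713/1965)*(186/101) = 230206/66155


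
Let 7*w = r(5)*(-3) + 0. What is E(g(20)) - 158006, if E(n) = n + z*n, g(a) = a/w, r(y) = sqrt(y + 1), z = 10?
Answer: -158006 - 770*sqrt(6)/9 ≈ -1.5822e+5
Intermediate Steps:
r(y) = sqrt(1 + y)
w = -3*sqrt(6)/7 (w = (sqrt(1 + 5)*(-3) + 0)/7 = (sqrt(6)*(-3) + 0)/7 = (-3*sqrt(6) + 0)/7 = (-3*sqrt(6))/7 = -3*sqrt(6)/7 ≈ -1.0498)
g(a) = -7*a*sqrt(6)/18 (g(a) = a/((-3*sqrt(6)/7)) = a*(-7*sqrt(6)/18) = -7*a*sqrt(6)/18)
E(n) = 11*n (E(n) = n + 10*n = 11*n)
E(g(20)) - 158006 = 11*(-7/18*20*sqrt(6)) - 158006 = 11*(-70*sqrt(6)/9) - 158006 = -770*sqrt(6)/9 - 158006 = -158006 - 770*sqrt(6)/9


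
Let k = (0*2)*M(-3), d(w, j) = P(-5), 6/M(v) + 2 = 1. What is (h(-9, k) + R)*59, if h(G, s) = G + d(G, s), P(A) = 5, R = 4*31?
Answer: 7080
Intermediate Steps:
R = 124
M(v) = -6 (M(v) = 6/(-2 + 1) = 6/(-1) = 6*(-1) = -6)
d(w, j) = 5
k = 0 (k = (0*2)*(-6) = 0*(-6) = 0)
h(G, s) = 5 + G (h(G, s) = G + 5 = 5 + G)
(h(-9, k) + R)*59 = ((5 - 9) + 124)*59 = (-4 + 124)*59 = 120*59 = 7080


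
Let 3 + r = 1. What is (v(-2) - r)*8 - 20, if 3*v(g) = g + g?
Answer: -44/3 ≈ -14.667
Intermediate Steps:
r = -2 (r = -3 + 1 = -2)
v(g) = 2*g/3 (v(g) = (g + g)/3 = (2*g)/3 = 2*g/3)
(v(-2) - r)*8 - 20 = ((2/3)*(-2) - 1*(-2))*8 - 20 = (-4/3 + 2)*8 - 20 = (2/3)*8 - 20 = 16/3 - 20 = -44/3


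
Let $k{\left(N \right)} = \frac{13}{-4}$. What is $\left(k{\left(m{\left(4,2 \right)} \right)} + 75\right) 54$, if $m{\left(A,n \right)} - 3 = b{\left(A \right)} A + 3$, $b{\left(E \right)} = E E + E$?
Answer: $\frac{7749}{2} \approx 3874.5$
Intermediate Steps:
$b{\left(E \right)} = E + E^{2}$ ($b{\left(E \right)} = E^{2} + E = E + E^{2}$)
$m{\left(A,n \right)} = 6 + A^{2} \left(1 + A\right)$ ($m{\left(A,n \right)} = 3 + \left(A \left(1 + A\right) A + 3\right) = 3 + \left(A^{2} \left(1 + A\right) + 3\right) = 3 + \left(3 + A^{2} \left(1 + A\right)\right) = 6 + A^{2} \left(1 + A\right)$)
$k{\left(N \right)} = - \frac{13}{4}$ ($k{\left(N \right)} = 13 \left(- \frac{1}{4}\right) = - \frac{13}{4}$)
$\left(k{\left(m{\left(4,2 \right)} \right)} + 75\right) 54 = \left(- \frac{13}{4} + 75\right) 54 = \frac{287}{4} \cdot 54 = \frac{7749}{2}$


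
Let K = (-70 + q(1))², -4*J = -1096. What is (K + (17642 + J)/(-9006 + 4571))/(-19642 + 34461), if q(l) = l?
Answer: 21097119/65722265 ≈ 0.32100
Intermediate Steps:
J = 274 (J = -¼*(-1096) = 274)
K = 4761 (K = (-70 + 1)² = (-69)² = 4761)
(K + (17642 + J)/(-9006 + 4571))/(-19642 + 34461) = (4761 + (17642 + 274)/(-9006 + 4571))/(-19642 + 34461) = (4761 + 17916/(-4435))/14819 = (4761 + 17916*(-1/4435))*(1/14819) = (4761 - 17916/4435)*(1/14819) = (21097119/4435)*(1/14819) = 21097119/65722265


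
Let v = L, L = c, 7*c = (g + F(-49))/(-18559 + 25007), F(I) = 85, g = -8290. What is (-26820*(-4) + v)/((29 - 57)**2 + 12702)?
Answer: 4842181875/608704096 ≈ 7.9549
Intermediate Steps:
c = -8205/45136 (c = ((-8290 + 85)/(-18559 + 25007))/7 = (-8205/6448)/7 = (-8205*1/6448)/7 = (1/7)*(-8205/6448) = -8205/45136 ≈ -0.18178)
L = -8205/45136 ≈ -0.18178
v = -8205/45136 ≈ -0.18178
(-26820*(-4) + v)/((29 - 57)**2 + 12702) = (-26820*(-4) - 8205/45136)/((29 - 57)**2 + 12702) = (107280 - 8205/45136)/((-28)**2 + 12702) = 4842181875/(45136*(784 + 12702)) = (4842181875/45136)/13486 = (4842181875/45136)*(1/13486) = 4842181875/608704096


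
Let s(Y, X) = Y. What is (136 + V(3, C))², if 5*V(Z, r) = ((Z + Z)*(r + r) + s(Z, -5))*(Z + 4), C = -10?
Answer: 19321/25 ≈ 772.84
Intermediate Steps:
V(Z, r) = (4 + Z)*(Z + 4*Z*r)/5 (V(Z, r) = (((Z + Z)*(r + r) + Z)*(Z + 4))/5 = (((2*Z)*(2*r) + Z)*(4 + Z))/5 = ((4*Z*r + Z)*(4 + Z))/5 = ((Z + 4*Z*r)*(4 + Z))/5 = ((4 + Z)*(Z + 4*Z*r))/5 = (4 + Z)*(Z + 4*Z*r)/5)
(136 + V(3, C))² = (136 + (⅕)*3*(4 + 3 + 16*(-10) + 4*3*(-10)))² = (136 + (⅕)*3*(4 + 3 - 160 - 120))² = (136 + (⅕)*3*(-273))² = (136 - 819/5)² = (-139/5)² = 19321/25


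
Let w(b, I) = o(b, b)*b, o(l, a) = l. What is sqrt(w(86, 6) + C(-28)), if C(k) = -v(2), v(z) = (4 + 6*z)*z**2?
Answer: 2*sqrt(1833) ≈ 85.627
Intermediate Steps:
v(z) = z**2*(4 + 6*z)
w(b, I) = b**2 (w(b, I) = b*b = b**2)
C(k) = -64 (C(k) = -2**2*(4 + 6*2) = -4*(4 + 12) = -4*16 = -1*64 = -64)
sqrt(w(86, 6) + C(-28)) = sqrt(86**2 - 64) = sqrt(7396 - 64) = sqrt(7332) = 2*sqrt(1833)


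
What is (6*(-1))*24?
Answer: -144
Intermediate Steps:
(6*(-1))*24 = -6*24 = -144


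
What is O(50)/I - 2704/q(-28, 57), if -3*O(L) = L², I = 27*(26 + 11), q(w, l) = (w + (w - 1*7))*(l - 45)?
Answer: 57536/20979 ≈ 2.7426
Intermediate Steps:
q(w, l) = (-45 + l)*(-7 + 2*w) (q(w, l) = (w + (w - 7))*(-45 + l) = (w + (-7 + w))*(-45 + l) = (-7 + 2*w)*(-45 + l) = (-45 + l)*(-7 + 2*w))
I = 999 (I = 27*37 = 999)
O(L) = -L²/3
O(50)/I - 2704/q(-28, 57) = -⅓*50²/999 - 2704/(315 - 90*(-28) - 7*57 + 2*57*(-28)) = -⅓*2500*(1/999) - 2704/(315 + 2520 - 399 - 3192) = -2500/3*1/999 - 2704/(-756) = -2500/2997 - 2704*(-1/756) = -2500/2997 + 676/189 = 57536/20979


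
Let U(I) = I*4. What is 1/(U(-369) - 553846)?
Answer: -1/555322 ≈ -1.8008e-6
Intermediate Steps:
U(I) = 4*I
1/(U(-369) - 553846) = 1/(4*(-369) - 553846) = 1/(-1476 - 553846) = 1/(-555322) = -1/555322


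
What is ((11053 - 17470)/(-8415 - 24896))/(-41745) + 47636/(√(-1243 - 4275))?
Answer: -93/20153155 - 23818*I*√5518/2759 ≈ -4.6147e-6 - 641.28*I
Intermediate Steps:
((11053 - 17470)/(-8415 - 24896))/(-41745) + 47636/(√(-1243 - 4275)) = -6417/(-33311)*(-1/41745) + 47636/(√(-5518)) = -6417*(-1/33311)*(-1/41745) + 47636/((I*√5518)) = (6417/33311)*(-1/41745) + 47636*(-I*√5518/5518) = -93/20153155 - 23818*I*√5518/2759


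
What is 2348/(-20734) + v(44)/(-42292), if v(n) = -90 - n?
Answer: -24130815/219220582 ≈ -0.11008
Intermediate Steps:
2348/(-20734) + v(44)/(-42292) = 2348/(-20734) + (-90 - 1*44)/(-42292) = 2348*(-1/20734) + (-90 - 44)*(-1/42292) = -1174/10367 - 134*(-1/42292) = -1174/10367 + 67/21146 = -24130815/219220582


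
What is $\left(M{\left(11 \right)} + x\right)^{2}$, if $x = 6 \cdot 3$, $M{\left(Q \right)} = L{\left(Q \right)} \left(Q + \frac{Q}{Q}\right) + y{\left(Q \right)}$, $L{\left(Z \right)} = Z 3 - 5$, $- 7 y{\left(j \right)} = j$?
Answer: $\frac{6086089}{49} \approx 1.2421 \cdot 10^{5}$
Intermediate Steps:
$y{\left(j \right)} = - \frac{j}{7}$
$L{\left(Z \right)} = -5 + 3 Z$ ($L{\left(Z \right)} = 3 Z - 5 = -5 + 3 Z$)
$M{\left(Q \right)} = - \frac{Q}{7} + \left(1 + Q\right) \left(-5 + 3 Q\right)$ ($M{\left(Q \right)} = \left(-5 + 3 Q\right) \left(Q + \frac{Q}{Q}\right) - \frac{Q}{7} = \left(-5 + 3 Q\right) \left(Q + 1\right) - \frac{Q}{7} = \left(-5 + 3 Q\right) \left(1 + Q\right) - \frac{Q}{7} = \left(1 + Q\right) \left(-5 + 3 Q\right) - \frac{Q}{7} = - \frac{Q}{7} + \left(1 + Q\right) \left(-5 + 3 Q\right)$)
$x = 18$
$\left(M{\left(11 \right)} + x\right)^{2} = \left(\left(-5 + 3 \cdot 11^{2} - \frac{165}{7}\right) + 18\right)^{2} = \left(\left(-5 + 3 \cdot 121 - \frac{165}{7}\right) + 18\right)^{2} = \left(\left(-5 + 363 - \frac{165}{7}\right) + 18\right)^{2} = \left(\frac{2341}{7} + 18\right)^{2} = \left(\frac{2467}{7}\right)^{2} = \frac{6086089}{49}$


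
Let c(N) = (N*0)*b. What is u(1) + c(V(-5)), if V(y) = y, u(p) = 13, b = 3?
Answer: 13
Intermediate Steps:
c(N) = 0 (c(N) = (N*0)*3 = 0*3 = 0)
u(1) + c(V(-5)) = 13 + 0 = 13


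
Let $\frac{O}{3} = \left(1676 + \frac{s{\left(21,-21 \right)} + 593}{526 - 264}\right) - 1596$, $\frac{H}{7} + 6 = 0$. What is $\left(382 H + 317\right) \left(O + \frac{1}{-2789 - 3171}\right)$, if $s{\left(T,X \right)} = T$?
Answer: $- \frac{3033288963883}{780760} \approx -3.885 \cdot 10^{6}$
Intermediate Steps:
$H = -42$ ($H = -42 + 7 \cdot 0 = -42 + 0 = -42$)
$O = \frac{32361}{131}$ ($O = 3 \left(\left(1676 + \frac{21 + 593}{526 - 264}\right) - 1596\right) = 3 \left(\left(1676 + \frac{614}{262}\right) - 1596\right) = 3 \left(\left(1676 + 614 \cdot \frac{1}{262}\right) - 1596\right) = 3 \left(\left(1676 + \frac{307}{131}\right) - 1596\right) = 3 \left(\frac{219863}{131} - 1596\right) = 3 \cdot \frac{10787}{131} = \frac{32361}{131} \approx 247.03$)
$\left(382 H + 317\right) \left(O + \frac{1}{-2789 - 3171}\right) = \left(382 \left(-42\right) + 317\right) \left(\frac{32361}{131} + \frac{1}{-2789 - 3171}\right) = \left(-16044 + 317\right) \left(\frac{32361}{131} + \frac{1}{-5960}\right) = - 15727 \left(\frac{32361}{131} - \frac{1}{5960}\right) = \left(-15727\right) \frac{192871429}{780760} = - \frac{3033288963883}{780760}$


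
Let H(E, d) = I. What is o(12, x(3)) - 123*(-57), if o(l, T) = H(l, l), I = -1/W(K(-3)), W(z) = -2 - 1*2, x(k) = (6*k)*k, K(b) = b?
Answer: 28045/4 ≈ 7011.3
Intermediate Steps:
x(k) = 6*k²
W(z) = -4 (W(z) = -2 - 2 = -4)
I = ¼ (I = -1/(-4) = -1*(-¼) = ¼ ≈ 0.25000)
H(E, d) = ¼
o(l, T) = ¼
o(12, x(3)) - 123*(-57) = ¼ - 123*(-57) = ¼ + 7011 = 28045/4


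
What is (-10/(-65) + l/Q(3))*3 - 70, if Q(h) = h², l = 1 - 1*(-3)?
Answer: -2660/39 ≈ -68.205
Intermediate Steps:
l = 4 (l = 1 + 3 = 4)
(-10/(-65) + l/Q(3))*3 - 70 = (-10/(-65) + 4/(3²))*3 - 70 = (-10*(-1/65) + 4/9)*3 - 70 = (2/13 + 4*(⅑))*3 - 70 = (2/13 + 4/9)*3 - 70 = (70/117)*3 - 70 = 70/39 - 70 = -2660/39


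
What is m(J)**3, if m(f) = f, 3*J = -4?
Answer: -64/27 ≈ -2.3704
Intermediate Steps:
J = -4/3 (J = (1/3)*(-4) = -4/3 ≈ -1.3333)
m(J)**3 = (-4/3)**3 = -64/27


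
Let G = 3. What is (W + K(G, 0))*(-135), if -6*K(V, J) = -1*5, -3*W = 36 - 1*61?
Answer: -2475/2 ≈ -1237.5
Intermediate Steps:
W = 25/3 (W = -(36 - 1*61)/3 = -(36 - 61)/3 = -1/3*(-25) = 25/3 ≈ 8.3333)
K(V, J) = 5/6 (K(V, J) = -(-1)*5/6 = -1/6*(-5) = 5/6)
(W + K(G, 0))*(-135) = (25/3 + 5/6)*(-135) = (55/6)*(-135) = -2475/2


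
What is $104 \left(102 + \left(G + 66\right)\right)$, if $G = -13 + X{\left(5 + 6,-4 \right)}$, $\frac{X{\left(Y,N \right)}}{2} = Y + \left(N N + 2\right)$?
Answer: $22152$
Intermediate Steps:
$X{\left(Y,N \right)} = 4 + 2 Y + 2 N^{2}$ ($X{\left(Y,N \right)} = 2 \left(Y + \left(N N + 2\right)\right) = 2 \left(Y + \left(N^{2} + 2\right)\right) = 2 \left(Y + \left(2 + N^{2}\right)\right) = 2 \left(2 + Y + N^{2}\right) = 4 + 2 Y + 2 N^{2}$)
$G = 45$ ($G = -13 + \left(4 + 2 \left(5 + 6\right) + 2 \left(-4\right)^{2}\right) = -13 + \left(4 + 2 \cdot 11 + 2 \cdot 16\right) = -13 + \left(4 + 22 + 32\right) = -13 + 58 = 45$)
$104 \left(102 + \left(G + 66\right)\right) = 104 \left(102 + \left(45 + 66\right)\right) = 104 \left(102 + 111\right) = 104 \cdot 213 = 22152$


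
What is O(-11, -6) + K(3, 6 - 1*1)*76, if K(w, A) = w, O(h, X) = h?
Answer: 217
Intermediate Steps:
O(-11, -6) + K(3, 6 - 1*1)*76 = -11 + 3*76 = -11 + 228 = 217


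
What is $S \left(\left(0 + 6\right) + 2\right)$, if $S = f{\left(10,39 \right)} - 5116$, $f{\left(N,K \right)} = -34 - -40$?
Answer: $-40880$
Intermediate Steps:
$f{\left(N,K \right)} = 6$ ($f{\left(N,K \right)} = -34 + 40 = 6$)
$S = -5110$ ($S = 6 - 5116 = -5110$)
$S \left(\left(0 + 6\right) + 2\right) = - 5110 \left(\left(0 + 6\right) + 2\right) = - 5110 \left(6 + 2\right) = \left(-5110\right) 8 = -40880$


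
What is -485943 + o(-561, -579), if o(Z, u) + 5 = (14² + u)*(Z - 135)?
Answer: -219380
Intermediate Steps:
o(Z, u) = -5 + (-135 + Z)*(196 + u) (o(Z, u) = -5 + (14² + u)*(Z - 135) = -5 + (196 + u)*(-135 + Z) = -5 + (-135 + Z)*(196 + u))
-485943 + o(-561, -579) = -485943 + (-26465 - 135*(-579) + 196*(-561) - 561*(-579)) = -485943 + (-26465 + 78165 - 109956 + 324819) = -485943 + 266563 = -219380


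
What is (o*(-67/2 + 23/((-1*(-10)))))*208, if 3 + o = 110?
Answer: -3471936/5 ≈ -6.9439e+5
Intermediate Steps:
o = 107 (o = -3 + 110 = 107)
(o*(-67/2 + 23/((-1*(-10)))))*208 = (107*(-67/2 + 23/((-1*(-10)))))*208 = (107*(-67*½ + 23/10))*208 = (107*(-67/2 + 23*(⅒)))*208 = (107*(-67/2 + 23/10))*208 = (107*(-156/5))*208 = -16692/5*208 = -3471936/5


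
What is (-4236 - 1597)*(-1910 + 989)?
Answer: 5372193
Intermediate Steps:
(-4236 - 1597)*(-1910 + 989) = -5833*(-921) = 5372193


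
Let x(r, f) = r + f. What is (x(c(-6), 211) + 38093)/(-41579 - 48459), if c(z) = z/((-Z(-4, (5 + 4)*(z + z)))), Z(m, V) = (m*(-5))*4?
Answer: -1532163/3601520 ≈ -0.42542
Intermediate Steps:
Z(m, V) = -20*m (Z(m, V) = -5*m*4 = -20*m)
c(z) = -z/80 (c(z) = z/((-(-20)*(-4))) = z/((-1*80)) = z/(-80) = z*(-1/80) = -z/80)
x(r, f) = f + r
(x(c(-6), 211) + 38093)/(-41579 - 48459) = ((211 - 1/80*(-6)) + 38093)/(-41579 - 48459) = ((211 + 3/40) + 38093)/(-90038) = (8443/40 + 38093)*(-1/90038) = (1532163/40)*(-1/90038) = -1532163/3601520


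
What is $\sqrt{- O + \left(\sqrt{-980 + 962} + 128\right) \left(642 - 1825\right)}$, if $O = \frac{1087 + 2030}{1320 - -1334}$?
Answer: $\frac{\sqrt{-1066595924102 - 24998148084 i \sqrt{2}}}{2654} \approx 6.4481 - 389.19 i$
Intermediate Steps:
$O = \frac{3117}{2654}$ ($O = \frac{3117}{1320 + 1334} = \frac{3117}{2654} \approx 1.1745$)
$\sqrt{- O + \left(\sqrt{-980 + 962} + 128\right) \left(642 - 1825\right)} = \sqrt{\left(-1\right) \frac{3117}{2654} + \left(\sqrt{-980 + 962} + 128\right) \left(642 - 1825\right)} = \sqrt{- \frac{3117}{2654} + \left(\sqrt{-18} + 128\right) \left(-1183\right)} = \sqrt{- \frac{3117}{2654} + \left(3 i \sqrt{2} + 128\right) \left(-1183\right)} = \sqrt{- \frac{3117}{2654} + \left(128 + 3 i \sqrt{2}\right) \left(-1183\right)} = \sqrt{- \frac{3117}{2654} - \left(151424 + 3549 i \sqrt{2}\right)} = \sqrt{- \frac{401882413}{2654} - 3549 i \sqrt{2}}$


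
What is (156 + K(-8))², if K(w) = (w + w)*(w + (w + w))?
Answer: 291600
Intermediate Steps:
K(w) = 6*w² (K(w) = (2*w)*(w + 2*w) = (2*w)*(3*w) = 6*w²)
(156 + K(-8))² = (156 + 6*(-8)²)² = (156 + 6*64)² = (156 + 384)² = 540² = 291600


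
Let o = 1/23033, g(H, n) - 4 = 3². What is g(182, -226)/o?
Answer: 299429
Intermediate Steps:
g(H, n) = 13 (g(H, n) = 4 + 3² = 4 + 9 = 13)
o = 1/23033 ≈ 4.3416e-5
g(182, -226)/o = 13/(1/23033) = 13*23033 = 299429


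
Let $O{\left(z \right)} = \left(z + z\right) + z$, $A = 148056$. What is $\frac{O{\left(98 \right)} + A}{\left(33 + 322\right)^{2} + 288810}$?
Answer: $\frac{29670}{82967} \approx 0.35761$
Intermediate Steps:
$O{\left(z \right)} = 3 z$ ($O{\left(z \right)} = 2 z + z = 3 z$)
$\frac{O{\left(98 \right)} + A}{\left(33 + 322\right)^{2} + 288810} = \frac{3 \cdot 98 + 148056}{\left(33 + 322\right)^{2} + 288810} = \frac{294 + 148056}{355^{2} + 288810} = \frac{148350}{126025 + 288810} = \frac{148350}{414835} = 148350 \cdot \frac{1}{414835} = \frac{29670}{82967}$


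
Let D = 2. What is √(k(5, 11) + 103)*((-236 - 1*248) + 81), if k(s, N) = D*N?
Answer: -2015*√5 ≈ -4505.7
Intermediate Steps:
k(s, N) = 2*N
√(k(5, 11) + 103)*((-236 - 1*248) + 81) = √(2*11 + 103)*((-236 - 1*248) + 81) = √(22 + 103)*((-236 - 248) + 81) = √125*(-484 + 81) = (5*√5)*(-403) = -2015*√5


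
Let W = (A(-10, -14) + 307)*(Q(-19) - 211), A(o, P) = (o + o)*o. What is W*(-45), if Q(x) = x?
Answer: 5247450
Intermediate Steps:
A(o, P) = 2*o**2 (A(o, P) = (2*o)*o = 2*o**2)
W = -116610 (W = (2*(-10)**2 + 307)*(-19 - 211) = (2*100 + 307)*(-230) = (200 + 307)*(-230) = 507*(-230) = -116610)
W*(-45) = -116610*(-45) = 5247450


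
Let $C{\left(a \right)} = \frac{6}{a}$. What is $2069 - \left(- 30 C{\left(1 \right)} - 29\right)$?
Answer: $2278$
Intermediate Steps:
$2069 - \left(- 30 C{\left(1 \right)} - 29\right) = 2069 - \left(- 30 \cdot \frac{6}{1} - 29\right) = 2069 - \left(- 30 \cdot 6 \cdot 1 - 29\right) = 2069 - \left(\left(-30\right) 6 - 29\right) = 2069 - \left(-180 - 29\right) = 2069 - -209 = 2069 + 209 = 2278$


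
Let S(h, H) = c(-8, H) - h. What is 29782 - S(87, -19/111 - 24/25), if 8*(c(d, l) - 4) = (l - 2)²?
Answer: 1839757826279/61605000 ≈ 29864.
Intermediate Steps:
c(d, l) = 4 + (-2 + l)²/8 (c(d, l) = 4 + (l - 2)²/8 = 4 + (-2 + l)²/8)
S(h, H) = 4 - h + (-2 + H)²/8 (S(h, H) = (4 + (-2 + H)²/8) - h = 4 - h + (-2 + H)²/8)
29782 - S(87, -19/111 - 24/25) = 29782 - (4 - 1*87 + (-2 + (-19/111 - 24/25))²/8) = 29782 - (4 - 87 + (-2 + (-19*1/111 - 24*1/25))²/8) = 29782 - (4 - 87 + (-2 + (-19/111 - 24/25))²/8) = 29782 - (4 - 87 + (-2 - 3139/2775)²/8) = 29782 - (4 - 87 + (-8689/2775)²/8) = 29782 - (4 - 87 + (⅛)*(75498721/7700625)) = 29782 - (4 - 87 + 75498721/61605000) = 29782 - 1*(-5037716279/61605000) = 29782 + 5037716279/61605000 = 1839757826279/61605000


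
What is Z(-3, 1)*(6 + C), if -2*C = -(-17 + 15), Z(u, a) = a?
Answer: 5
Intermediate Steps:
C = -1 (C = -(-1)*(-17 + 15)/2 = -(-1)*(-2)/2 = -½*2 = -1)
Z(-3, 1)*(6 + C) = 1*(6 - 1) = 1*5 = 5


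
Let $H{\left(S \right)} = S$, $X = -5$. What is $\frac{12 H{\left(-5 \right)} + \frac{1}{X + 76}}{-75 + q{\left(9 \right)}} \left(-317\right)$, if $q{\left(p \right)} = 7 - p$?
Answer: $- \frac{1350103}{5467} \approx -246.96$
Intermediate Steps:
$\frac{12 H{\left(-5 \right)} + \frac{1}{X + 76}}{-75 + q{\left(9 \right)}} \left(-317\right) = \frac{12 \left(-5\right) + \frac{1}{-5 + 76}}{-75 + \left(7 - 9\right)} \left(-317\right) = \frac{-60 + \frac{1}{71}}{-75 + \left(7 - 9\right)} \left(-317\right) = \frac{-60 + \frac{1}{71}}{-75 - 2} \left(-317\right) = - \frac{4259}{71 \left(-77\right)} \left(-317\right) = \left(- \frac{4259}{71}\right) \left(- \frac{1}{77}\right) \left(-317\right) = \frac{4259}{5467} \left(-317\right) = - \frac{1350103}{5467}$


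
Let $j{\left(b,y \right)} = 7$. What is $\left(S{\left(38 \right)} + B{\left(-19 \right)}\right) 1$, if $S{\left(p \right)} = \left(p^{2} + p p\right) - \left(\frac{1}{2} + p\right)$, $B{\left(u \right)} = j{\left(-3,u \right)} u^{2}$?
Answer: $\frac{10753}{2} \approx 5376.5$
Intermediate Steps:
$B{\left(u \right)} = 7 u^{2}$
$S{\left(p \right)} = - \frac{1}{2} - p + 2 p^{2}$ ($S{\left(p \right)} = \left(p^{2} + p^{2}\right) - \left(\frac{1}{2} + p\right) = 2 p^{2} - \left(\frac{1}{2} + p\right) = - \frac{1}{2} - p + 2 p^{2}$)
$\left(S{\left(38 \right)} + B{\left(-19 \right)}\right) 1 = \left(\left(- \frac{1}{2} - 38 + 2 \cdot 38^{2}\right) + 7 \left(-19\right)^{2}\right) 1 = \left(\left(- \frac{1}{2} - 38 + 2 \cdot 1444\right) + 7 \cdot 361\right) 1 = \left(\left(- \frac{1}{2} - 38 + 2888\right) + 2527\right) 1 = \left(\frac{5699}{2} + 2527\right) 1 = \frac{10753}{2} \cdot 1 = \frac{10753}{2}$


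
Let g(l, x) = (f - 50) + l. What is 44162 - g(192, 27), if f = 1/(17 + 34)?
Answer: 2245019/51 ≈ 44020.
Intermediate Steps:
f = 1/51 ≈ 0.019608
g(l, x) = -2549/51 + l (g(l, x) = (1/51 - 50) + l = -2549/51 + l)
44162 - g(192, 27) = 44162 - (-2549/51 + 192) = 44162 - 1*7243/51 = 44162 - 7243/51 = 2245019/51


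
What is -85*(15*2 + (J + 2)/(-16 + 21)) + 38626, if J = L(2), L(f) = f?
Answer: 36008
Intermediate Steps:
J = 2
-85*(15*2 + (J + 2)/(-16 + 21)) + 38626 = -85*(15*2 + (2 + 2)/(-16 + 21)) + 38626 = -85*(30 + 4/5) + 38626 = -85*154/5 + 38626 = -2618 + 38626 = 36008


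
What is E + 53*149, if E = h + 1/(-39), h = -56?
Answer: 305798/39 ≈ 7841.0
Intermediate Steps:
E = -2185/39 (E = -56 + 1/(-39) = -56 - 1/39 = -2185/39 ≈ -56.026)
E + 53*149 = -2185/39 + 53*149 = -2185/39 + 7897 = 305798/39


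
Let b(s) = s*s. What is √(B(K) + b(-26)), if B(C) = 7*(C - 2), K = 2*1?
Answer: 26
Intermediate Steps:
K = 2
b(s) = s²
B(C) = -14 + 7*C (B(C) = 7*(-2 + C) = -14 + 7*C)
√(B(K) + b(-26)) = √((-14 + 7*2) + (-26)²) = √((-14 + 14) + 676) = √(0 + 676) = √676 = 26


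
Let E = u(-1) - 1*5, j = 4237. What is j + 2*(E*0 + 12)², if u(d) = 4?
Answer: 4525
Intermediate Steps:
E = -1 (E = 4 - 1*5 = 4 - 5 = -1)
j + 2*(E*0 + 12)² = 4237 + 2*(-1*0 + 12)² = 4237 + 2*(0 + 12)² = 4237 + 2*12² = 4237 + 2*144 = 4237 + 288 = 4525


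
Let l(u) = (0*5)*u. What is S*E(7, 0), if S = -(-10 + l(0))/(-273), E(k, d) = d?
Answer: 0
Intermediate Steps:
l(u) = 0 (l(u) = 0*u = 0)
S = -10/273 (S = -(-10 + 0)/(-273) = -1*(-10)*(-1/273) = 10*(-1/273) = -10/273 ≈ -0.036630)
S*E(7, 0) = -10/273*0 = 0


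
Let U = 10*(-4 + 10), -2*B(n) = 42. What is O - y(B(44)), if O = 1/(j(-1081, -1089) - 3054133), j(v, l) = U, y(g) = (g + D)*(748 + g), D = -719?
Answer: 1643030192539/3054073 ≈ 5.3798e+5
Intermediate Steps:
B(n) = -21 (B(n) = -1/2*42 = -21)
y(g) = (-719 + g)*(748 + g) (y(g) = (g - 719)*(748 + g) = (-719 + g)*(748 + g))
U = 60 (U = 10*6 = 60)
j(v, l) = 60
O = -1/3054073 (O = 1/(60 - 3054133) = 1/(-3054073) = -1/3054073 ≈ -3.2743e-7)
O - y(B(44)) = -1/3054073 - (-537812 + (-21)**2 + 29*(-21)) = -1/3054073 - (-537812 + 441 - 609) = -1/3054073 - 1*(-537980) = -1/3054073 + 537980 = 1643030192539/3054073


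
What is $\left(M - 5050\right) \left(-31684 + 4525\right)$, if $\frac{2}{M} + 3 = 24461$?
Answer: $\frac{1677243398391}{12229} \approx 1.3715 \cdot 10^{8}$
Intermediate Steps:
$M = \frac{1}{12229}$ ($M = \frac{2}{-3 + 24461} = \frac{2}{24458} = 2 \cdot \frac{1}{24458} = \frac{1}{12229} \approx 8.1773 \cdot 10^{-5}$)
$\left(M - 5050\right) \left(-31684 + 4525\right) = \left(\frac{1}{12229} - 5050\right) \left(-31684 + 4525\right) = \left(- \frac{61756449}{12229}\right) \left(-27159\right) = \frac{1677243398391}{12229}$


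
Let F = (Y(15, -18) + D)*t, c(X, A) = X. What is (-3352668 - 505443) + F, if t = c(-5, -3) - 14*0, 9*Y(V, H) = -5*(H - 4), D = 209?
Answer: -34732954/9 ≈ -3.8592e+6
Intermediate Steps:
Y(V, H) = 20/9 - 5*H/9 (Y(V, H) = (-5*(H - 4))/9 = (-5*(-4 + H))/9 = (20 - 5*H)/9 = 20/9 - 5*H/9)
t = -5 (t = -5 - 14*0 = -5 + 0 = -5)
F = -9955/9 (F = ((20/9 - 5/9*(-18)) + 209)*(-5) = ((20/9 + 10) + 209)*(-5) = (110/9 + 209)*(-5) = (1991/9)*(-5) = -9955/9 ≈ -1106.1)
(-3352668 - 505443) + F = (-3352668 - 505443) - 9955/9 = -3858111 - 9955/9 = -34732954/9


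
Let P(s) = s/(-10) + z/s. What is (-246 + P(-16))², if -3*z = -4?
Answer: 215179561/3600 ≈ 59772.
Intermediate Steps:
z = 4/3 (z = -⅓*(-4) = 4/3 ≈ 1.3333)
P(s) = -s/10 + 4/(3*s) (P(s) = s/(-10) + 4/(3*s) = s*(-⅒) + 4/(3*s) = -s/10 + 4/(3*s))
(-246 + P(-16))² = (-246 + (-⅒*(-16) + (4/3)/(-16)))² = (-246 + (8/5 + (4/3)*(-1/16)))² = (-246 + (8/5 - 1/12))² = (-246 + 91/60)² = (-14669/60)² = 215179561/3600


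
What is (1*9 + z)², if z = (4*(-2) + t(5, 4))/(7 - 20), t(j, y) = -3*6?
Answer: 121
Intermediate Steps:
t(j, y) = -18
z = 2 (z = (4*(-2) - 18)/(7 - 20) = (-8 - 18)/(-13) = -26*(-1/13) = 2)
(1*9 + z)² = (1*9 + 2)² = (9 + 2)² = 11² = 121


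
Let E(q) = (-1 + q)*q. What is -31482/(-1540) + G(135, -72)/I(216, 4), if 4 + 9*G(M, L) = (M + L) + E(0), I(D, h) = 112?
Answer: 14761/720 ≈ 20.501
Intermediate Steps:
E(q) = q*(-1 + q)
G(M, L) = -4/9 + L/9 + M/9 (G(M, L) = -4/9 + ((M + L) + 0*(-1 + 0))/9 = -4/9 + ((L + M) + 0*(-1))/9 = -4/9 + ((L + M) + 0)/9 = -4/9 + (L + M)/9 = -4/9 + (L/9 + M/9) = -4/9 + L/9 + M/9)
-31482/(-1540) + G(135, -72)/I(216, 4) = -31482/(-1540) + (-4/9 + (1/9)*(-72) + (1/9)*135)/112 = -31482*(-1/1540) + (-4/9 - 8 + 15)*(1/112) = 1431/70 + (59/9)*(1/112) = 1431/70 + 59/1008 = 14761/720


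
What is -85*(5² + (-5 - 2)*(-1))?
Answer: -2720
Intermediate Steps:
-85*(5² + (-5 - 2)*(-1)) = -85*(25 - 7*(-1)) = -85*(25 + 7) = -85*32 = -2720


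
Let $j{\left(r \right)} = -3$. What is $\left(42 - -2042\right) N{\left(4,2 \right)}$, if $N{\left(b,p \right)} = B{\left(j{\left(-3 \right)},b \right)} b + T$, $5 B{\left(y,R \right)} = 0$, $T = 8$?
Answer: $16672$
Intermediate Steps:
$B{\left(y,R \right)} = 0$ ($B{\left(y,R \right)} = \frac{1}{5} \cdot 0 = 0$)
$N{\left(b,p \right)} = 8$ ($N{\left(b,p \right)} = 0 b + 8 = 0 + 8 = 8$)
$\left(42 - -2042\right) N{\left(4,2 \right)} = \left(42 - -2042\right) 8 = \left(42 + 2042\right) 8 = 2084 \cdot 8 = 16672$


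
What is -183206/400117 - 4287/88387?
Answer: -17908330301/35365141279 ≈ -0.50638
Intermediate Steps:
-183206/400117 - 4287/88387 = -17908330301/35365141279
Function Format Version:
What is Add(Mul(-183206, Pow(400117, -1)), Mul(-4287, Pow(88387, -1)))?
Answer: Rational(-17908330301, 35365141279) ≈ -0.50638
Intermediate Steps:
Add(Mul(-183206, Pow(400117, -1)), Mul(-4287, Pow(88387, -1))) = Add(Mul(-183206, Rational(1, 400117)), Mul(-4287, Rational(1, 88387))) = Add(Rational(-183206, 400117), Rational(-4287, 88387)) = Rational(-17908330301, 35365141279)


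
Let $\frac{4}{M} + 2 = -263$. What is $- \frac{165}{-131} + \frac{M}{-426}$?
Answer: $\frac{9313687}{7394295} \approx 1.2596$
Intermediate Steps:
$M = - \frac{4}{265}$ ($M = \frac{4}{-2 - 263} = \frac{4}{-265} = 4 \left(- \frac{1}{265}\right) = - \frac{4}{265} \approx -0.015094$)
$- \frac{165}{-131} + \frac{M}{-426} = - \frac{165}{-131} - \frac{4}{265 \left(-426\right)} = \left(-165\right) \left(- \frac{1}{131}\right) - - \frac{2}{56445} = \frac{165}{131} + \frac{2}{56445} = \frac{9313687}{7394295}$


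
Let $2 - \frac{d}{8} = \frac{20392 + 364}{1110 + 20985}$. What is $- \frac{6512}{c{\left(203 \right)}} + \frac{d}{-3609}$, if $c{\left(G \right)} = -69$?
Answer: $\frac{173086504064}{1834039665} \approx 94.375$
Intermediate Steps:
$d = \frac{187472}{22095}$ ($d = 16 - 8 \frac{20392 + 364}{1110 + 20985} = 16 - 8 \cdot \frac{20756}{22095} = 16 - 8 \cdot 20756 \cdot \frac{1}{22095} = 16 - \frac{166048}{22095} = \frac{187472}{22095} \approx 8.4848$)
$- \frac{6512}{c{\left(203 \right)}} + \frac{d}{-3609} = - \frac{6512}{-69} + \frac{187472}{22095 \left(-3609\right)} = \left(-6512\right) \left(- \frac{1}{69}\right) + \frac{187472}{22095} \left(- \frac{1}{3609}\right) = \frac{6512}{69} - \frac{187472}{79740855} = \frac{173086504064}{1834039665}$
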